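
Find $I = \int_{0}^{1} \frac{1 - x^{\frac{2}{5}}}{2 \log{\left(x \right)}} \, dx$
$- \frac{\log{\left(7 \right)}}{2} + \frac{\log{\left(5 \right)}}{2}$

Introduce a parameter $a$ in the exponent: let $I(a) = \int_{0}^{1} \frac{1 - x^{a}}{2 \log{\left(x \right)}} \, dx$.

Since $\dfrac{\partial}{\partial a}\,x^{a} = x^{a} \ln x$, the $\ln x$ in the denominator cancels and
$$\frac{dI}{da} = \int_{0}^{1} - \frac{1}{2} x^{a} \, dx = - \frac{1}{2} \left[\frac{x^{a+1}}{a+1}\right]_0^1 = - \frac{1}{2 a + 2}.$$

Integrating with respect to $a$ gives $I(a) = - \frac{\log{\left(a + 1 \right)}}{2} + C$.

At $a = 0$ the integrand is identically $0$, so $I(0) = 0$. The closed form gives $0$, hence $C = 0$.

Setting $a = \frac{2}{5}$:
$$I = - \frac{\log{\left(7 \right)}}{2} + \frac{\log{\left(5 \right)}}{2}.$$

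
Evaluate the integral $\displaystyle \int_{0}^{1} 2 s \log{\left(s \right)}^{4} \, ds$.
$\frac{3}{2}$

Start from the elementary integral
$$J(a) = \int_{0}^{1} 2 s^{a} \, ds = \frac{2}{a + 1}.$$

Differentiating under the integral sign brings down a factor of $\ln s$:
$$\frac{dJ}{da} = \int_{0}^{1} 2 s^{a} \log{\left(s \right)} \, ds = - \frac{2}{\left(a + 1\right)^{2}}.$$

Repeating $4$ times in total — each differentiation brings down another $\ln s$ — gives
$$\frac{d^{4}J}{da^{4}} = \int_{0}^{1} 2 s^{a} \log{\left(s \right)}^{4} \, ds = \frac{48}{\left(a + 1\right)^{5}},$$
and the integrand here is exactly the target integrand, so $I = \frac{48}{\left(a + 1\right)^{5}}$.

Setting $a = 1$:
$$I = \frac{3}{2}.$$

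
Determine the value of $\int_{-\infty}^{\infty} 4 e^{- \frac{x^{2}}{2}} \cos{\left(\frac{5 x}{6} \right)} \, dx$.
$\frac{4 \sqrt{2} \sqrt{\pi}}{e^{\frac{25}{72}}}$

Let $b$ denote the cosine frequency and define $I(b) = \int_{-\infty}^{\infty} 4 e^{- \frac{x^{2}}{2}} \cos{\left(b x \right)} \, dx$.

Differentiating under the integral sign,
$$I'(b) = \int_{-\infty}^{\infty} - 4 x e^{- \frac{x^{2}}{2}} \sin{\left(b x \right)} \, dx.$$

Integrate $\int_{-\infty}^{\infty} x \sin(b x)\, e^{- \frac{x^{2}}{2}}\, dx$ by parts with $u = \sin(b x)$ and $dv = x\, e^{- \frac{x^{2}}{2}}\, dx$, giving $v = - e^{- \frac{x^{2}}{2}}$. The boundary term vanishes and
$$\int_{-\infty}^{\infty} x \sin(b x)\, e^{- \frac{x^{2}}{2}}\, dx = b \int_{-\infty}^{\infty} \cos(b x)\, e^{- \frac{x^{2}}{2}}\, dx,$$
so $I'(b) = - b\, I(b)$.

This is a separable first-order ODE; solving with the initial condition $I(0) = \int_{-\infty}^{\infty} 4 e^{- \frac{x^{2}}{2}}\,dx = 4 \sqrt{2} \sqrt{\pi}$ gives
$$I(b) = 4 \sqrt{2} \sqrt{\pi} e^{- \frac{b^{2}}{2}}.$$

Setting $b = \frac{5}{6}$:
$$I = \frac{4 \sqrt{2} \sqrt{\pi}}{e^{\frac{25}{72}}}.$$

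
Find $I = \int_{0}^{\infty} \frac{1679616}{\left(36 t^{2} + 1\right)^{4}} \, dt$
$43740 \pi$

Recall the elementary integral
$$J(a) = \int_{0}^{\infty} \frac{1}{a^{2} + t^{2}} \, dt = \frac{\pi}{2 a}.$$

Differentiating under the integral sign with respect to $a$,
$$\frac{dJ}{da} = \int_{0}^{\infty} - \frac{2 a}{\left(a^{2} + t^{2}\right)^{2}} \, dt = - \frac{\pi}{2 a^{2}},$$
so $\int_{0}^{\infty} \frac{1}{\left(a^{2} + t^{2}\right)^{2}} \, dt = \frac{\pi}{4 a^{3}}$.

Repeating — each differentiation of $1/(t^2+a^2)^j$ produces $-2ja/(t^2+a^2)^{j+1}$ — and dividing through by $-2ja$ at each step yields, after $3$ differentiations in total,
$$\int_{0}^{\infty} \frac{1}{\left(a^{2} + t^{2}\right)^{4}} \, dt = \frac{5 \pi}{32 a^{7}}.$$

Setting $a = \frac{1}{6}$:
$$I = 43740 \pi.$$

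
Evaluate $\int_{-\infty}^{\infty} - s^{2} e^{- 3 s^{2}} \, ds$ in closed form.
$- \frac{\sqrt{3} \sqrt{\pi}}{18}$

Consider the simpler parametrised integral
$$J(a) = \int_{-\infty}^{\infty} - e^{- a s^{2}} \, ds = - \frac{\sqrt{\pi}}{\sqrt{a}}.$$

Differentiating under the integral sign brings down a factor of $(-s^2)$:
$$\frac{dJ}{da} = \int_{-\infty}^{\infty} s^{2} e^{- a s^{2}} \, ds = \frac{\sqrt{\pi}}{2 a^{\frac{3}{2}}}.$$

The integral on the left is $-I$, so $I = - \frac{\sqrt{\pi}}{2 a^{\frac{3}{2}}}$.

Setting $a = 3$:
$$I = - \frac{\sqrt{3} \sqrt{\pi}}{18}.$$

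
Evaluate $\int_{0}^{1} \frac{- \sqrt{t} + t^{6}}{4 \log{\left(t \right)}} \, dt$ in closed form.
$- \frac{\log{\left(3 \right)}}{4} + \frac{\log{\left(2 \right)}}{4} + \frac{\log{\left(7 \right)}}{4}$

Consider the one-parameter family: let $I(a) = \int_{0}^{1} \frac{- \sqrt{t} + t^{a}}{4 \log{\left(t \right)}} \, dt$.

Since $\dfrac{\partial}{\partial a}\,t^{a} = t^{a} \ln t$, the $\ln t$ in the denominator cancels and
$$\frac{dI}{da} = \int_{0}^{1} \frac{1}{4} t^{a} \, dt = \frac{1}{4} \left[\frac{t^{a+1}}{a+1}\right]_0^1 = \frac{1}{4 \left(a + 1\right)}.$$

Integrating with respect to $a$ gives $I(a) = \frac{\log{\left(a + 1 \right)}}{4} - \frac{\log{\left(3 \right)}}{4} + \frac{\log{\left(2 \right)}}{4} + C$.

At $a = \frac{1}{2}$ the integrand is identically $0$, so $I(\frac{1}{2}) = 0$. The closed form gives $0$, hence $C = 0$.

Setting $a = 6$:
$$I = - \frac{\log{\left(3 \right)}}{4} + \frac{\log{\left(2 \right)}}{4} + \frac{\log{\left(7 \right)}}{4}.$$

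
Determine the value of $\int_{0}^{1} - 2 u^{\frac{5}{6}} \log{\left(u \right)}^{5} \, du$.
$\frac{11197440}{1771561}$

Begin with the known integral
$$J(a) = \int_{0}^{1} - 2 u^{a} \, du = - \frac{2}{a + 1}.$$

Differentiating under the integral sign brings down a factor of $\ln u$:
$$\frac{dJ}{da} = \int_{0}^{1} - 2 u^{a} \log{\left(u \right)} \, du = \frac{2}{\left(a + 1\right)^{2}}.$$

Repeating $5$ times in total — each differentiation brings down another $\ln u$ — gives
$$\frac{d^{5}J}{da^{5}} = \int_{0}^{1} - 2 u^{a} \log{\left(u \right)}^{5} \, du = \frac{240}{\left(a + 1\right)^{6}},$$
and the integrand here is exactly the target integrand, so $I = \frac{240}{\left(a + 1\right)^{6}}$.

Setting $a = \frac{5}{6}$:
$$I = \frac{11197440}{1771561}.$$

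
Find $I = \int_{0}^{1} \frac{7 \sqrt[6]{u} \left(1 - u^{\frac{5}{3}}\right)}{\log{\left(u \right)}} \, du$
$\log{\left(\frac{823543}{410338673} \right)}$

Consider the one-parameter family: let $I(a) = \int_{0}^{1} \frac{7 \left(- u^{\frac{11}{6}} + u^{a}\right)}{\log{\left(u \right)}} \, du$.

Since $\dfrac{\partial}{\partial a}\,u^{a} = u^{a} \ln u$, the $\ln u$ in the denominator cancels and
$$\frac{dI}{da} = \int_{0}^{1} 7 u^{a} \, du = 7 \left[\frac{u^{a+1}}{a+1}\right]_0^1 = \frac{7}{a + 1}.$$

Integrating with respect to $a$ gives $I(a) = \log{\left(\frac{279936 \left(a + 1\right)^{7}}{410338673} \right)} + C$.

At $a = \frac{11}{6}$ the integrand is identically $0$, so $I(\frac{11}{6}) = 0$. The closed form gives $0$, hence $C = 0$.

Setting $a = \frac{1}{6}$:
$$I = \log{\left(\frac{823543}{410338673} \right)}.$$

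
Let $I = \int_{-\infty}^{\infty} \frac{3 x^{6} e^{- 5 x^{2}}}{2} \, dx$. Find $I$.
$\frac{9 \sqrt{5} \sqrt{\pi}}{2000}$

Begin with the known integral
$$J(a) = \int_{-\infty}^{\infty} \frac{3 e^{- a x^{2}}}{2} \, dx = \frac{3 \sqrt{\pi}}{2 \sqrt{a}}.$$

Differentiating under the integral sign brings down a factor of $(-x^2)$:
$$\frac{dJ}{da} = \int_{-\infty}^{\infty} - \frac{3 x^{2} e^{- a x^{2}}}{2} \, dx = - \frac{3 \sqrt{\pi}}{4 a^{\frac{3}{2}}}.$$

Repeating $3$ times in total — each differentiation brings down another $(-x^2)$ — gives
$$\frac{d^{3}J}{da^{3}} = \int_{-\infty}^{\infty} - \frac{3 x^{6} e^{- a x^{2}}}{2} \, dx = - \frac{45 \sqrt{\pi}}{16 a^{\frac{7}{2}}},$$
and the integrand here is $(-1)^{3}$ times the target integrand, so $I = (-1)^{3}\,\frac{d^{3}J}{da^{3}} = \frac{45 \sqrt{\pi}}{16 a^{\frac{7}{2}}}$.

Setting $a = 5$:
$$I = \frac{9 \sqrt{5} \sqrt{\pi}}{2000}.$$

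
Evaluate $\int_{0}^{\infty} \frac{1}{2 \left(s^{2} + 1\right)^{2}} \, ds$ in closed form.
$\frac{\pi}{8}$

Recall the elementary integral
$$J(a) = \int_{0}^{\infty} \frac{1}{2 \left(a^{2} + s^{2}\right)} \, ds = \frac{\pi}{4 a}.$$

Differentiating under the integral sign with respect to $a$,
$$\frac{dJ}{da} = \int_{0}^{\infty} - \frac{a}{\left(a^{2} + s^{2}\right)^{2}} \, ds = - \frac{\pi}{4 a^{2}},$$
so $\int_{0}^{\infty} \frac{1}{2 \left(a^{2} + s^{2}\right)^{2}} \, ds = \frac{\pi}{8 a^{3}}$.

Setting $a = 1$:
$$I = \frac{\pi}{8}.$$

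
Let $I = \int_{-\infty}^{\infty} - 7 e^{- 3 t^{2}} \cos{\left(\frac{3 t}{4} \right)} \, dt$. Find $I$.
$- \frac{7 \sqrt{3} \sqrt{\pi}}{3 e^{\frac{3}{64}}}$

Define $I(b) = \int_{-\infty}^{\infty} - 7 e^{- 3 t^{2}} \cos{\left(b t \right)} \, dt$.

Differentiating under the integral sign,
$$I'(b) = \int_{-\infty}^{\infty} 7 t e^{- 3 t^{2}} \sin{\left(b t \right)} \, dt.$$

Integrate $\int_{-\infty}^{\infty} t \sin(b t)\, e^{- 3 t^{2}}\, dt$ by parts with $u = \sin(b t)$ and $dv = t\, e^{- 3 t^{2}}\, dt$, giving $v = - \frac{e^{- 3 t^{2}}}{6}$. The boundary term vanishes and
$$\int_{-\infty}^{\infty} t \sin(b t)\, e^{- 3 t^{2}}\, dt = \frac{b}{6} \int_{-\infty}^{\infty} \cos(b t)\, e^{- 3 t^{2}}\, dt,$$
so $I'(b) = - \frac{b}{6}\, I(b)$.

This is a separable first-order ODE; solving with the initial condition $I(0) = \int_{-\infty}^{\infty} - 7 e^{- 3 t^{2}}\,dt = - \frac{7 \sqrt{3} \sqrt{\pi}}{3}$ gives
$$I(b) = - \frac{7 \sqrt{3} \sqrt{\pi} e^{- \frac{b^{2}}{12}}}{3}.$$

Setting $b = \frac{3}{4}$:
$$I = - \frac{7 \sqrt{3} \sqrt{\pi}}{3 e^{\frac{3}{64}}}.$$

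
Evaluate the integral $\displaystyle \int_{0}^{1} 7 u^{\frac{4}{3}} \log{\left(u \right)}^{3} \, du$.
$- \frac{486}{343}$

Begin with the known integral
$$J(a) = \int_{0}^{1} 7 u^{a} \, du = \frac{7}{a + 1}.$$

Differentiating under the integral sign brings down a factor of $\ln u$:
$$\frac{dJ}{da} = \int_{0}^{1} 7 u^{a} \log{\left(u \right)} \, du = - \frac{7}{\left(a + 1\right)^{2}}.$$

Repeating $3$ times in total — each differentiation brings down another $\ln u$ — gives
$$\frac{d^{3}J}{da^{3}} = \int_{0}^{1} 7 u^{a} \log{\left(u \right)}^{3} \, du = - \frac{42}{\left(a + 1\right)^{4}},$$
and the integrand here is exactly the target integrand, so $I = - \frac{42}{\left(a + 1\right)^{4}}$.

Setting $a = \frac{4}{3}$:
$$I = - \frac{486}{343}.$$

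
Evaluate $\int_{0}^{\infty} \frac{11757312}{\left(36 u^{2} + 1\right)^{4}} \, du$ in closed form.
$306180 \pi$

Begin with the known result
$$J(a) = \int_{0}^{\infty} \frac{7}{a^{2} + u^{2}} \, du = \frac{7 \pi}{2 a}.$$

Differentiating under the integral sign with respect to $a$,
$$\frac{dJ}{da} = \int_{0}^{\infty} - \frac{14 a}{\left(a^{2} + u^{2}\right)^{2}} \, du = - \frac{7 \pi}{2 a^{2}},$$
so $\int_{0}^{\infty} \frac{7}{\left(a^{2} + u^{2}\right)^{2}} \, du = \frac{7 \pi}{4 a^{3}}$.

Repeating — each differentiation of $1/(u^2+a^2)^j$ produces $-2ja/(u^2+a^2)^{j+1}$ — and dividing through by $-2ja$ at each step yields, after $3$ differentiations in total,
$$\int_{0}^{\infty} \frac{7}{\left(a^{2} + u^{2}\right)^{4}} \, du = \frac{35 \pi}{32 a^{7}}.$$

Setting $a = \frac{1}{6}$:
$$I = 306180 \pi.$$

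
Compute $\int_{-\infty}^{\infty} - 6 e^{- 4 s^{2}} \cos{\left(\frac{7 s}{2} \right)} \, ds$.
$- \frac{3 \sqrt{\pi}}{e^{\frac{49}{64}}}$

Define $I(b) = \int_{-\infty}^{\infty} - 6 e^{- 4 s^{2}} \cos{\left(b s \right)} \, ds$.

Differentiating under the integral sign,
$$I'(b) = \int_{-\infty}^{\infty} 6 s e^{- 4 s^{2}} \sin{\left(b s \right)} \, ds.$$

Integrate $\int_{-\infty}^{\infty} s \sin(b s)\, e^{- 4 s^{2}}\, ds$ by parts with $u = \sin(b s)$ and $dv = s\, e^{- 4 s^{2}}\, ds$, giving $v = - \frac{e^{- 4 s^{2}}}{8}$. The boundary term vanishes and
$$\int_{-\infty}^{\infty} s \sin(b s)\, e^{- 4 s^{2}}\, ds = \frac{b}{8} \int_{-\infty}^{\infty} \cos(b s)\, e^{- 4 s^{2}}\, ds,$$
so $I'(b) = - \frac{b}{8}\, I(b)$.

This is a separable first-order ODE; solving with the initial condition $I(0) = \int_{-\infty}^{\infty} - 6 e^{- 4 s^{2}}\,ds = - 3 \sqrt{\pi}$ gives
$$I(b) = - 3 \sqrt{\pi} e^{- \frac{b^{2}}{16}}.$$

Setting $b = \frac{7}{2}$:
$$I = - \frac{3 \sqrt{\pi}}{e^{\frac{49}{64}}}.$$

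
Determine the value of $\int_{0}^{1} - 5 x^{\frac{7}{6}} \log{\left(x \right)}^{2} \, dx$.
$- \frac{2160}{2197}$

Start from the elementary integral
$$J(a) = \int_{0}^{1} - 5 x^{a} \, dx = - \frac{5}{a + 1}.$$

Differentiating under the integral sign brings down a factor of $\ln x$:
$$\frac{dJ}{da} = \int_{0}^{1} - 5 x^{a} \log{\left(x \right)} \, dx = \frac{5}{\left(a + 1\right)^{2}}.$$

Repeating twice in total — each differentiation brings down another $\ln x$ — gives
$$\frac{d^{2}J}{da^{2}} = \int_{0}^{1} - 5 x^{a} \log{\left(x \right)}^{2} \, dx = - \frac{10}{\left(a + 1\right)^{3}},$$
and the integrand here is exactly the target integrand, so $I = - \frac{10}{\left(a + 1\right)^{3}}$.

Setting $a = \frac{7}{6}$:
$$I = - \frac{2160}{2197}.$$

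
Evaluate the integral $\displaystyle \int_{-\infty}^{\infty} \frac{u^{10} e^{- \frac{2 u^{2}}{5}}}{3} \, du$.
$\frac{984375 \sqrt{10} \sqrt{\pi}}{2048}$

Begin with the known integral
$$J(a) = \int_{-\infty}^{\infty} \frac{e^{- a u^{2}}}{3} \, du = \frac{\sqrt{\pi}}{3 \sqrt{a}}.$$

Differentiating under the integral sign brings down a factor of $(-u^2)$:
$$\frac{dJ}{da} = \int_{-\infty}^{\infty} - \frac{u^{2} e^{- a u^{2}}}{3} \, du = - \frac{\sqrt{\pi}}{6 a^{\frac{3}{2}}}.$$

Repeating $5$ times in total — each differentiation brings down another $(-u^2)$ — gives
$$\frac{d^{5}J}{da^{5}} = \int_{-\infty}^{\infty} - \frac{u^{10} e^{- a u^{2}}}{3} \, du = - \frac{315 \sqrt{\pi}}{32 a^{\frac{11}{2}}},$$
and the integrand here is $(-1)^{5}$ times the target integrand, so $I = (-1)^{5}\,\frac{d^{5}J}{da^{5}} = \frac{315 \sqrt{\pi}}{32 a^{\frac{11}{2}}}$.

Setting $a = \frac{2}{5}$:
$$I = \frac{984375 \sqrt{10} \sqrt{\pi}}{2048}.$$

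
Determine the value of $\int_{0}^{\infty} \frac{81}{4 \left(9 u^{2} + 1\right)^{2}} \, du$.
$\frac{27 \pi}{16}$

Recall the elementary integral
$$J(a) = \int_{0}^{\infty} \frac{1}{4 \left(a^{2} + u^{2}\right)} \, du = \frac{\pi}{8 a}.$$

Differentiating under the integral sign with respect to $a$,
$$\frac{dJ}{da} = \int_{0}^{\infty} - \frac{a}{2 \left(a^{2} + u^{2}\right)^{2}} \, du = - \frac{\pi}{8 a^{2}},$$
so $\int_{0}^{\infty} \frac{1}{4 \left(a^{2} + u^{2}\right)^{2}} \, du = \frac{\pi}{16 a^{3}}$.

Setting $a = \frac{1}{3}$:
$$I = \frac{27 \pi}{16}.$$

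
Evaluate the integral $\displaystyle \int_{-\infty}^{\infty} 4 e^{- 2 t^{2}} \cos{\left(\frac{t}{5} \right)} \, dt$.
$\frac{2 \sqrt{2} \sqrt{\pi}}{e^{\frac{1}{200}}}$

Treat the cosine frequency as a parameter and define $I(b) = \int_{-\infty}^{\infty} 4 e^{- 2 t^{2}} \cos{\left(b t \right)} \, dt$.

Differentiating under the integral sign,
$$I'(b) = \int_{-\infty}^{\infty} - 4 t e^{- 2 t^{2}} \sin{\left(b t \right)} \, dt.$$

Integrate $\int_{-\infty}^{\infty} t \sin(b t)\, e^{- 2 t^{2}}\, dt$ by parts with $u = \sin(b t)$ and $dv = t\, e^{- 2 t^{2}}\, dt$, giving $v = - \frac{e^{- 2 t^{2}}}{4}$. The boundary term vanishes and
$$\int_{-\infty}^{\infty} t \sin(b t)\, e^{- 2 t^{2}}\, dt = \frac{b}{4} \int_{-\infty}^{\infty} \cos(b t)\, e^{- 2 t^{2}}\, dt,$$
so $I'(b) = - \frac{b}{4}\, I(b)$.

This is a separable first-order ODE; solving with the initial condition $I(0) = \int_{-\infty}^{\infty} 4 e^{- 2 t^{2}}\,dt = 2 \sqrt{2} \sqrt{\pi}$ gives
$$I(b) = 2 \sqrt{2} \sqrt{\pi} e^{- \frac{b^{2}}{8}}.$$

Setting $b = \frac{1}{5}$:
$$I = \frac{2 \sqrt{2} \sqrt{\pi}}{e^{\frac{1}{200}}}.$$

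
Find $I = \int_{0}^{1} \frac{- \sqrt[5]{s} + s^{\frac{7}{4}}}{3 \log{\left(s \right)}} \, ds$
$- \log{\left(2 \right)} - \frac{\log{\left(3 \right)}}{3} + \frac{\log{\left(55 \right)}}{3}$

Consider the one-parameter family: let $I(a) = \int_{0}^{1} \frac{s^{\frac{7}{4}} - s^{a}}{3 \log{\left(s \right)}} \, ds$.

Since $\dfrac{\partial}{\partial a}\,s^{a} = s^{a} \ln s$, the $\ln s$ in the denominator cancels and
$$\frac{dI}{da} = \int_{0}^{1} - \frac{1}{3} s^{a} \, ds = - \frac{1}{3} \left[\frac{s^{a+1}}{a+1}\right]_0^1 = - \frac{1}{3 a + 3}.$$

Integrating with respect to $a$ gives $I(a) = - \log{\left(\frac{22^{\frac{2}{3}} \sqrt[3]{a + 1}}{11} \right)} + C$.

At $a = \frac{7}{4}$ the integrand is identically $0$, so $I(\frac{7}{4}) = 0$. The closed form gives $0$, hence $C = 0$.

Setting $a = \frac{1}{5}$:
$$I = - \log{\left(2 \right)} - \frac{\log{\left(3 \right)}}{3} + \frac{\log{\left(55 \right)}}{3}.$$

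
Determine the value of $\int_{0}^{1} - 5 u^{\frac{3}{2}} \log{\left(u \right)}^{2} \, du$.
$- \frac{16}{25}$

Begin with the known integral
$$J(a) = \int_{0}^{1} - 5 u^{a} \, du = - \frac{5}{a + 1}.$$

Differentiating under the integral sign brings down a factor of $\ln u$:
$$\frac{dJ}{da} = \int_{0}^{1} - 5 u^{a} \log{\left(u \right)} \, du = \frac{5}{\left(a + 1\right)^{2}}.$$

Repeating twice in total — each differentiation brings down another $\ln u$ — gives
$$\frac{d^{2}J}{da^{2}} = \int_{0}^{1} - 5 u^{a} \log{\left(u \right)}^{2} \, du = - \frac{10}{\left(a + 1\right)^{3}},$$
and the integrand here is exactly the target integrand, so $I = - \frac{10}{\left(a + 1\right)^{3}}$.

Setting $a = \frac{3}{2}$:
$$I = - \frac{16}{25}.$$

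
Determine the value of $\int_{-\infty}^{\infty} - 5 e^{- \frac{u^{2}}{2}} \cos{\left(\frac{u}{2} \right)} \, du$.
$- \frac{5 \sqrt{2} \sqrt{\pi}}{e^{\frac{1}{8}}}$

Define $I(b) = \int_{-\infty}^{\infty} - 5 e^{- \frac{u^{2}}{2}} \cos{\left(b u \right)} \, du$.

Differentiating under the integral sign,
$$I'(b) = \int_{-\infty}^{\infty} 5 u e^{- \frac{u^{2}}{2}} \sin{\left(b u \right)} \, du.$$

Integrate $\int_{-\infty}^{\infty} u \sin(b u)\, e^{- \frac{u^{2}}{2}}\, du$ by parts with $w = \sin(b u)$ and $dv = u\, e^{- \frac{u^{2}}{2}}\, du$, giving $v = - e^{- \frac{u^{2}}{2}}$. The boundary term vanishes and
$$\int_{-\infty}^{\infty} u \sin(b u)\, e^{- \frac{u^{2}}{2}}\, du = b \int_{-\infty}^{\infty} \cos(b u)\, e^{- \frac{u^{2}}{2}}\, du,$$
so $I'(b) = - b\, I(b)$.

This is a separable first-order ODE; solving with the initial condition $I(0) = \int_{-\infty}^{\infty} - 5 e^{- \frac{u^{2}}{2}}\,du = - 5 \sqrt{2} \sqrt{\pi}$ gives
$$I(b) = - 5 \sqrt{2} \sqrt{\pi} e^{- \frac{b^{2}}{2}}.$$

Setting $b = \frac{1}{2}$:
$$I = - \frac{5 \sqrt{2} \sqrt{\pi}}{e^{\frac{1}{8}}}.$$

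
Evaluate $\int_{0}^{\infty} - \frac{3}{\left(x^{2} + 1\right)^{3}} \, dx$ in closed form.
$- \frac{9 \pi}{16}$

Start from the standard arctangent integral
$$J(a) = \int_{0}^{\infty} - \frac{3}{a^{2} + x^{2}} \, dx = - \frac{3 \pi}{2 a}.$$

Differentiating under the integral sign with respect to $a$,
$$\frac{dJ}{da} = \int_{0}^{\infty} \frac{6 a}{\left(a^{2} + x^{2}\right)^{2}} \, dx = \frac{3 \pi}{2 a^{2}},$$
so $\int_{0}^{\infty} - \frac{3}{\left(a^{2} + x^{2}\right)^{2}} \, dx = - \frac{3 \pi}{4 a^{3}}$.

Repeating — each differentiation of $1/(x^2+a^2)^j$ produces $-2ja/(x^2+a^2)^{j+1}$ — and dividing through by $-2ja$ at each step yields, after $2$ differentiations in total,
$$\int_{0}^{\infty} - \frac{3}{\left(a^{2} + x^{2}\right)^{3}} \, dx = - \frac{9 \pi}{16 a^{5}}.$$

Setting $a = 1$:
$$I = - \frac{9 \pi}{16}.$$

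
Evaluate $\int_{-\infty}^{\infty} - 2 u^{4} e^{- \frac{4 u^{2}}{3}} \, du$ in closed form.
$- \frac{27 \sqrt{3} \sqrt{\pi}}{64}$

Consider the simpler parametrised integral
$$J(a) = \int_{-\infty}^{\infty} - 2 e^{- a u^{2}} \, du = - \frac{2 \sqrt{\pi}}{\sqrt{a}}.$$

Differentiating under the integral sign brings down a factor of $(-u^2)$:
$$\frac{dJ}{da} = \int_{-\infty}^{\infty} 2 u^{2} e^{- a u^{2}} \, du = \frac{\sqrt{\pi}}{a^{\frac{3}{2}}}.$$

Repeating twice in total — each differentiation brings down another $(-u^2)$ — gives
$$\frac{d^{2}J}{da^{2}} = \int_{-\infty}^{\infty} - 2 u^{4} e^{- a u^{2}} \, du = - \frac{3 \sqrt{\pi}}{2 a^{\frac{5}{2}}},$$
and the integrand here is exactly the target integrand, so $I = - \frac{3 \sqrt{\pi}}{2 a^{\frac{5}{2}}}$.

Setting $a = \frac{4}{3}$:
$$I = - \frac{27 \sqrt{3} \sqrt{\pi}}{64}.$$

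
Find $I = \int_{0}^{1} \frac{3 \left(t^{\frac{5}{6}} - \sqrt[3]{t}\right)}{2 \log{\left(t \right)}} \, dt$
$\log{\left(\frac{11 \sqrt{22}}{32} \right)}$

Replace the exponent $\frac{5}{6}$ by a parameter $a$: let $I(a) = \int_{0}^{1} \frac{3 \left(- \sqrt[3]{t} + t^{a}\right)}{2 \log{\left(t \right)}} \, dt$.

Since $\dfrac{\partial}{\partial a}\,t^{a} = t^{a} \ln t$, the $\ln t$ in the denominator cancels and
$$\frac{dI}{da} = \int_{0}^{1} \frac{3}{2} t^{a} \, dt = \frac{3}{2} \left[\frac{t^{a+1}}{a+1}\right]_0^1 = \frac{3}{2 \left(a + 1\right)}.$$

Integrating with respect to $a$ gives $I(a) = \log{\left(\frac{3 \sqrt{3} \left(a + 1\right)^{\frac{3}{2}}}{8} \right)} + C$.

At $a = \frac{1}{3}$ the integrand is identically $0$, so $I(\frac{1}{3}) = 0$. The closed form gives $0$, hence $C = 0$.

Setting $a = \frac{5}{6}$:
$$I = \log{\left(\frac{11 \sqrt{22}}{32} \right)}.$$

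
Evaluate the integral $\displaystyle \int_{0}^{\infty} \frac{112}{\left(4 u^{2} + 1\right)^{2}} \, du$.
$14 \pi$

Begin with the known result
$$J(a) = \int_{0}^{\infty} \frac{7}{a^{2} + u^{2}} \, du = \frac{7 \pi}{2 a}.$$

Differentiating under the integral sign with respect to $a$,
$$\frac{dJ}{da} = \int_{0}^{\infty} - \frac{14 a}{\left(a^{2} + u^{2}\right)^{2}} \, du = - \frac{7 \pi}{2 a^{2}},$$
so $\int_{0}^{\infty} \frac{7}{\left(a^{2} + u^{2}\right)^{2}} \, du = \frac{7 \pi}{4 a^{3}}$.

Setting $a = \frac{1}{2}$:
$$I = 14 \pi.$$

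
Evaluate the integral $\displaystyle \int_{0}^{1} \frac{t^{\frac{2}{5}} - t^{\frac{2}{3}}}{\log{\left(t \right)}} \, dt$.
$\log{\left(\frac{21}{25} \right)}$

Replace the exponent $\frac{2}{5}$ by a parameter $a$: let $I(a) = \int_{0}^{1} \frac{- t^{\frac{2}{3}} + t^{a}}{\log{\left(t \right)}} \, dt$.

Since $\dfrac{\partial}{\partial a}\,t^{a} = t^{a} \ln t$, the $\ln t$ in the denominator cancels and
$$\frac{dI}{da} = \int_{0}^{1} t^{a} \, dt = \left[\frac{t^{a+1}}{a+1}\right]_0^1 = \frac{1}{a + 1}.$$

Integrating with respect to $a$ gives $I(a) = \log{\left(\frac{3 a}{5} + \frac{3}{5} \right)} + C$.

At $a = \frac{2}{3}$ the integrand is identically $0$, so $I(\frac{2}{3}) = 0$. The closed form gives $0$, hence $C = 0$.

Setting $a = \frac{2}{5}$:
$$I = \log{\left(\frac{21}{25} \right)}.$$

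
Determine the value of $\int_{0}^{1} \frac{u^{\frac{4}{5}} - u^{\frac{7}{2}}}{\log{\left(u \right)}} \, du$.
$\log{\left(\frac{2}{5} \right)}$

Consider the one-parameter family: let $I(a) = \int_{0}^{1} \frac{- u^{\frac{7}{2}} + u^{a}}{\log{\left(u \right)}} \, du$.

Since $\dfrac{\partial}{\partial a}\,u^{a} = u^{a} \ln u$, the $\ln u$ in the denominator cancels and
$$\frac{dI}{da} = \int_{0}^{1} u^{a} \, du = \left[\frac{u^{a+1}}{a+1}\right]_0^1 = \frac{1}{a + 1}.$$

Integrating with respect to $a$ gives $I(a) = \log{\left(\frac{2 a}{9} + \frac{2}{9} \right)} + C$.

At $a = \frac{7}{2}$ the integrand is identically $0$, so $I(\frac{7}{2}) = 0$. The closed form gives $0$, hence $C = 0$.

Setting $a = \frac{4}{5}$:
$$I = \log{\left(\frac{2}{5} \right)}.$$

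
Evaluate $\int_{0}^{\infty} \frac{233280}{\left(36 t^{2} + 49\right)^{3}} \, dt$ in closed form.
$\frac{7290 \pi}{16807}$

Begin with the known result
$$J(a) = \int_{0}^{\infty} \frac{5}{a^{2} + t^{2}} \, dt = \frac{5 \pi}{2 a}.$$

Differentiating under the integral sign with respect to $a$,
$$\frac{dJ}{da} = \int_{0}^{\infty} - \frac{10 a}{\left(a^{2} + t^{2}\right)^{2}} \, dt = - \frac{5 \pi}{2 a^{2}},$$
so $\int_{0}^{\infty} \frac{5}{\left(a^{2} + t^{2}\right)^{2}} \, dt = \frac{5 \pi}{4 a^{3}}$.

Repeating — each differentiation of $1/(t^2+a^2)^j$ produces $-2ja/(t^2+a^2)^{j+1}$ — and dividing through by $-2ja$ at each step yields, after $2$ differentiations in total,
$$\int_{0}^{\infty} \frac{5}{\left(a^{2} + t^{2}\right)^{3}} \, dt = \frac{15 \pi}{16 a^{5}}.$$

Setting $a = \frac{7}{6}$:
$$I = \frac{7290 \pi}{16807}.$$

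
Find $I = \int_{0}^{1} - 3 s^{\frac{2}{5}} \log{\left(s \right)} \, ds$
$\frac{75}{49}$

Begin with the known integral
$$J(a) = \int_{0}^{1} - 3 s^{a} \, ds = - \frac{3}{a + 1}.$$

Differentiating under the integral sign brings down a factor of $\ln s$:
$$\frac{dJ}{da} = \int_{0}^{1} - 3 s^{a} \log{\left(s \right)} \, ds = \frac{3}{\left(a + 1\right)^{2}}.$$

The integral on the left is $I$, so $I = \frac{3}{\left(a + 1\right)^{2}}$.

Setting $a = \frac{2}{5}$:
$$I = \frac{75}{49}.$$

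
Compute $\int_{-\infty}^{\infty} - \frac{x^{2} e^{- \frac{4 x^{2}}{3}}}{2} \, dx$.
$- \frac{3 \sqrt{3} \sqrt{\pi}}{32}$

Consider the simpler parametrised integral
$$J(a) = \int_{-\infty}^{\infty} - \frac{e^{- a x^{2}}}{2} \, dx = - \frac{\sqrt{\pi}}{2 \sqrt{a}}.$$

Differentiating under the integral sign brings down a factor of $(-x^2)$:
$$\frac{dJ}{da} = \int_{-\infty}^{\infty} \frac{x^{2} e^{- a x^{2}}}{2} \, dx = \frac{\sqrt{\pi}}{4 a^{\frac{3}{2}}}.$$

The integral on the left is $-I$, so $I = - \frac{\sqrt{\pi}}{4 a^{\frac{3}{2}}}$.

Setting $a = \frac{4}{3}$:
$$I = - \frac{3 \sqrt{3} \sqrt{\pi}}{32}.$$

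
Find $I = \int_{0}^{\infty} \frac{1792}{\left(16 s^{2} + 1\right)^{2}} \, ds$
$112 \pi$

Begin with the known result
$$J(a) = \int_{0}^{\infty} \frac{7}{a^{2} + s^{2}} \, ds = \frac{7 \pi}{2 a}.$$

Differentiating under the integral sign with respect to $a$,
$$\frac{dJ}{da} = \int_{0}^{\infty} - \frac{14 a}{\left(a^{2} + s^{2}\right)^{2}} \, ds = - \frac{7 \pi}{2 a^{2}},$$
so $\int_{0}^{\infty} \frac{7}{\left(a^{2} + s^{2}\right)^{2}} \, ds = \frac{7 \pi}{4 a^{3}}$.

Setting $a = \frac{1}{4}$:
$$I = 112 \pi.$$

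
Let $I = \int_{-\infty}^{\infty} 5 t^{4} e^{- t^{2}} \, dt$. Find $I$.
$\frac{15 \sqrt{\pi}}{4}$

Start from the elementary integral
$$J(a) = \int_{-\infty}^{\infty} 5 e^{- a t^{2}} \, dt = \frac{5 \sqrt{\pi}}{\sqrt{a}}.$$

Differentiating under the integral sign brings down a factor of $(-t^2)$:
$$\frac{dJ}{da} = \int_{-\infty}^{\infty} - 5 t^{2} e^{- a t^{2}} \, dt = - \frac{5 \sqrt{\pi}}{2 a^{\frac{3}{2}}}.$$

Repeating twice in total — each differentiation brings down another $(-t^2)$ — gives
$$\frac{d^{2}J}{da^{2}} = \int_{-\infty}^{\infty} 5 t^{4} e^{- a t^{2}} \, dt = \frac{15 \sqrt{\pi}}{4 a^{\frac{5}{2}}},$$
and the integrand here is exactly the target integrand, so $I = \frac{15 \sqrt{\pi}}{4 a^{\frac{5}{2}}}$.

Setting $a = 1$:
$$I = \frac{15 \sqrt{\pi}}{4}.$$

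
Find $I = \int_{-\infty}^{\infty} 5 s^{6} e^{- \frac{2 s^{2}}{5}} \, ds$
$\frac{9375 \sqrt{10} \sqrt{\pi}}{128}$

Consider the simpler parametrised integral
$$J(a) = \int_{-\infty}^{\infty} 5 e^{- a s^{2}} \, ds = \frac{5 \sqrt{\pi}}{\sqrt{a}}.$$

Differentiating under the integral sign brings down a factor of $(-s^2)$:
$$\frac{dJ}{da} = \int_{-\infty}^{\infty} - 5 s^{2} e^{- a s^{2}} \, ds = - \frac{5 \sqrt{\pi}}{2 a^{\frac{3}{2}}}.$$

Repeating $3$ times in total — each differentiation brings down another $(-s^2)$ — gives
$$\frac{d^{3}J}{da^{3}} = \int_{-\infty}^{\infty} - 5 s^{6} e^{- a s^{2}} \, ds = - \frac{75 \sqrt{\pi}}{8 a^{\frac{7}{2}}},$$
and the integrand here is $(-1)^{3}$ times the target integrand, so $I = (-1)^{3}\,\frac{d^{3}J}{da^{3}} = \frac{75 \sqrt{\pi}}{8 a^{\frac{7}{2}}}$.

Setting $a = \frac{2}{5}$:
$$I = \frac{9375 \sqrt{10} \sqrt{\pi}}{128}.$$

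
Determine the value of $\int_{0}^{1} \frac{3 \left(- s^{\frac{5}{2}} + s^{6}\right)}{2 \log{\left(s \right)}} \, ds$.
$\frac{3 \log{\left(2 \right)}}{2}$

Replace the exponent $\frac{5}{2}$ by a parameter $a$: let $I(a) = \int_{0}^{1} \frac{3 \left(s^{6} - s^{a}\right)}{2 \log{\left(s \right)}} \, ds$.

Since $\dfrac{\partial}{\partial a}\,s^{a} = s^{a} \ln s$, the $\ln s$ in the denominator cancels and
$$\frac{dI}{da} = \int_{0}^{1} - \frac{3}{2} s^{a} \, ds = - \frac{3}{2} \left[\frac{s^{a+1}}{a+1}\right]_0^1 = - \frac{3}{2 a + 2}.$$

Integrating with respect to $a$ gives $I(a) = - \frac{3 \log{\left(a + 1 \right)}}{2} + \frac{3 \log{\left(7 \right)}}{2} + C$.

At $a = 6$ the integrand is identically $0$, so $I(6) = 0$. The closed form gives $0$, hence $C = 0$.

Setting $a = \frac{5}{2}$:
$$I = \frac{3 \log{\left(2 \right)}}{2}.$$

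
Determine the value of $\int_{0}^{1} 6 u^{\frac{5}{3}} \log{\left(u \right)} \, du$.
$- \frac{27}{32}$

Consider the simpler parametrised integral
$$J(a) = \int_{0}^{1} 6 u^{a} \, du = \frac{6}{a + 1}.$$

Differentiating under the integral sign brings down a factor of $\ln u$:
$$\frac{dJ}{da} = \int_{0}^{1} 6 u^{a} \log{\left(u \right)} \, du = - \frac{6}{\left(a + 1\right)^{2}}.$$

The integral on the left is $I$, so $I = - \frac{6}{\left(a + 1\right)^{2}}$.

Setting $a = \frac{5}{3}$:
$$I = - \frac{27}{32}.$$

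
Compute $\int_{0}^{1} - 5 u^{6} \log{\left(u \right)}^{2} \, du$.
$- \frac{10}{343}$

Consider the simpler parametrised integral
$$J(a) = \int_{0}^{1} - 5 u^{a} \, du = - \frac{5}{a + 1}.$$

Differentiating under the integral sign brings down a factor of $\ln u$:
$$\frac{dJ}{da} = \int_{0}^{1} - 5 u^{a} \log{\left(u \right)} \, du = \frac{5}{\left(a + 1\right)^{2}}.$$

Repeating twice in total — each differentiation brings down another $\ln u$ — gives
$$\frac{d^{2}J}{da^{2}} = \int_{0}^{1} - 5 u^{a} \log{\left(u \right)}^{2} \, du = - \frac{10}{\left(a + 1\right)^{3}},$$
and the integrand here is exactly the target integrand, so $I = - \frac{10}{\left(a + 1\right)^{3}}$.

Setting $a = 6$:
$$I = - \frac{10}{343}.$$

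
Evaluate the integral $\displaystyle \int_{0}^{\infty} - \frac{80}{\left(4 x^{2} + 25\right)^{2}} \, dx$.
$- \frac{2 \pi}{25}$

Start from the standard arctangent integral
$$J(a) = \int_{0}^{\infty} - \frac{5}{a^{2} + x^{2}} \, dx = - \frac{5 \pi}{2 a}.$$

Differentiating under the integral sign with respect to $a$,
$$\frac{dJ}{da} = \int_{0}^{\infty} \frac{10 a}{\left(a^{2} + x^{2}\right)^{2}} \, dx = \frac{5 \pi}{2 a^{2}},$$
so $\int_{0}^{\infty} - \frac{5}{\left(a^{2} + x^{2}\right)^{2}} \, dx = - \frac{5 \pi}{4 a^{3}}$.

Setting $a = \frac{5}{2}$:
$$I = - \frac{2 \pi}{25}.$$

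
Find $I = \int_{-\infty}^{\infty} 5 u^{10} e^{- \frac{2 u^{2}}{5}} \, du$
$\frac{14765625 \sqrt{10} \sqrt{\pi}}{2048}$

Begin with the known integral
$$J(a) = \int_{-\infty}^{\infty} 5 e^{- a u^{2}} \, du = \frac{5 \sqrt{\pi}}{\sqrt{a}}.$$

Differentiating under the integral sign brings down a factor of $(-u^2)$:
$$\frac{dJ}{da} = \int_{-\infty}^{\infty} - 5 u^{2} e^{- a u^{2}} \, du = - \frac{5 \sqrt{\pi}}{2 a^{\frac{3}{2}}}.$$

Repeating $5$ times in total — each differentiation brings down another $(-u^2)$ — gives
$$\frac{d^{5}J}{da^{5}} = \int_{-\infty}^{\infty} - 5 u^{10} e^{- a u^{2}} \, du = - \frac{4725 \sqrt{\pi}}{32 a^{\frac{11}{2}}},$$
and the integrand here is $(-1)^{5}$ times the target integrand, so $I = (-1)^{5}\,\frac{d^{5}J}{da^{5}} = \frac{4725 \sqrt{\pi}}{32 a^{\frac{11}{2}}}$.

Setting $a = \frac{2}{5}$:
$$I = \frac{14765625 \sqrt{10} \sqrt{\pi}}{2048}.$$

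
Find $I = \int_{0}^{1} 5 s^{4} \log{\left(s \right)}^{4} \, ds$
$\frac{24}{625}$

Begin with the known integral
$$J(a) = \int_{0}^{1} 5 s^{a} \, ds = \frac{5}{a + 1}.$$

Differentiating under the integral sign brings down a factor of $\ln s$:
$$\frac{dJ}{da} = \int_{0}^{1} 5 s^{a} \log{\left(s \right)} \, ds = - \frac{5}{\left(a + 1\right)^{2}}.$$

Repeating $4$ times in total — each differentiation brings down another $\ln s$ — gives
$$\frac{d^{4}J}{da^{4}} = \int_{0}^{1} 5 s^{a} \log{\left(s \right)}^{4} \, ds = \frac{120}{\left(a + 1\right)^{5}},$$
and the integrand here is exactly the target integrand, so $I = \frac{120}{\left(a + 1\right)^{5}}$.

Setting $a = 4$:
$$I = \frac{24}{625}.$$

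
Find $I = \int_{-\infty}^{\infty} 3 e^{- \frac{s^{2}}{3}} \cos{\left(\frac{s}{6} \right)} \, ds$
$\frac{3 \sqrt{3} \sqrt{\pi}}{e^{\frac{1}{48}}}$

Define $I(b) = \int_{-\infty}^{\infty} 3 e^{- \frac{s^{2}}{3}} \cos{\left(b s \right)} \, ds$.

Differentiating under the integral sign,
$$I'(b) = \int_{-\infty}^{\infty} - 3 s e^{- \frac{s^{2}}{3}} \sin{\left(b s \right)} \, ds.$$

Integrate $\int_{-\infty}^{\infty} s \sin(b s)\, e^{- \frac{s^{2}}{3}}\, ds$ by parts with $u = \sin(b s)$ and $dv = s\, e^{- \frac{s^{2}}{3}}\, ds$, giving $v = - \frac{3 e^{- \frac{s^{2}}{3}}}{2}$. The boundary term vanishes and
$$\int_{-\infty}^{\infty} s \sin(b s)\, e^{- \frac{s^{2}}{3}}\, ds = \frac{3 b}{2} \int_{-\infty}^{\infty} \cos(b s)\, e^{- \frac{s^{2}}{3}}\, ds,$$
so $I'(b) = - \frac{3 b}{2}\, I(b)$.

This is a separable first-order ODE; solving with the initial condition $I(0) = \int_{-\infty}^{\infty} 3 e^{- \frac{s^{2}}{3}}\,ds = 3 \sqrt{3} \sqrt{\pi}$ gives
$$I(b) = 3 \sqrt{3} \sqrt{\pi} e^{- \frac{3 b^{2}}{4}}.$$

Setting $b = \frac{1}{6}$:
$$I = \frac{3 \sqrt{3} \sqrt{\pi}}{e^{\frac{1}{48}}}.$$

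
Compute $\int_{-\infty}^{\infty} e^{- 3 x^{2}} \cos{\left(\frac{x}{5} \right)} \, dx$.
$\frac{\sqrt{3} \sqrt{\pi}}{3 e^{\frac{1}{300}}}$

Treat the cosine frequency as a parameter and define $I(b) = \int_{-\infty}^{\infty} e^{- 3 x^{2}} \cos{\left(b x \right)} \, dx$.

Differentiating under the integral sign,
$$I'(b) = \int_{-\infty}^{\infty} - x e^{- 3 x^{2}} \sin{\left(b x \right)} \, dx.$$

Integrate $\int_{-\infty}^{\infty} x \sin(b x)\, e^{- 3 x^{2}}\, dx$ by parts with $u = \sin(b x)$ and $dv = x\, e^{- 3 x^{2}}\, dx$, giving $v = - \frac{e^{- 3 x^{2}}}{6}$. The boundary term vanishes and
$$\int_{-\infty}^{\infty} x \sin(b x)\, e^{- 3 x^{2}}\, dx = \frac{b}{6} \int_{-\infty}^{\infty} \cos(b x)\, e^{- 3 x^{2}}\, dx,$$
so $I'(b) = - \frac{b}{6}\, I(b)$.

This is a separable first-order ODE; solving with the initial condition $I(0) = \int_{-\infty}^{\infty} e^{- 3 x^{2}}\,dx = \frac{\sqrt{3} \sqrt{\pi}}{3}$ gives
$$I(b) = \frac{\sqrt{3} \sqrt{\pi} e^{- \frac{b^{2}}{12}}}{3}.$$

Setting $b = \frac{1}{5}$:
$$I = \frac{\sqrt{3} \sqrt{\pi}}{3 e^{\frac{1}{300}}}.$$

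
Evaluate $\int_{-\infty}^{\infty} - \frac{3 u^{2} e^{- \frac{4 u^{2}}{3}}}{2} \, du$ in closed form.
$- \frac{9 \sqrt{3} \sqrt{\pi}}{32}$

Start from the elementary integral
$$J(a) = \int_{-\infty}^{\infty} - \frac{3 e^{- a u^{2}}}{2} \, du = - \frac{3 \sqrt{\pi}}{2 \sqrt{a}}.$$

Differentiating under the integral sign brings down a factor of $(-u^2)$:
$$\frac{dJ}{da} = \int_{-\infty}^{\infty} \frac{3 u^{2} e^{- a u^{2}}}{2} \, du = \frac{3 \sqrt{\pi}}{4 a^{\frac{3}{2}}}.$$

The integral on the left is $-I$, so $I = - \frac{3 \sqrt{\pi}}{4 a^{\frac{3}{2}}}$.

Setting $a = \frac{4}{3}$:
$$I = - \frac{9 \sqrt{3} \sqrt{\pi}}{32}.$$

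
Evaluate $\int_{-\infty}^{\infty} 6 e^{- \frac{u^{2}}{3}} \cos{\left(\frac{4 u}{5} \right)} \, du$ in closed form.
$\frac{6 \sqrt{3} \sqrt{\pi}}{e^{\frac{12}{25}}}$

Treat the cosine frequency as a parameter and define $I(b) = \int_{-\infty}^{\infty} 6 e^{- \frac{u^{2}}{3}} \cos{\left(b u \right)} \, du$.

Differentiating under the integral sign,
$$I'(b) = \int_{-\infty}^{\infty} - 6 u e^{- \frac{u^{2}}{3}} \sin{\left(b u \right)} \, du.$$

Integrate $\int_{-\infty}^{\infty} u \sin(b u)\, e^{- \frac{u^{2}}{3}}\, du$ by parts with $w = \sin(b u)$ and $dv = u\, e^{- \frac{u^{2}}{3}}\, du$, giving $v = - \frac{3 e^{- \frac{u^{2}}{3}}}{2}$. The boundary term vanishes and
$$\int_{-\infty}^{\infty} u \sin(b u)\, e^{- \frac{u^{2}}{3}}\, du = \frac{3 b}{2} \int_{-\infty}^{\infty} \cos(b u)\, e^{- \frac{u^{2}}{3}}\, du,$$
so $I'(b) = - \frac{3 b}{2}\, I(b)$.

This is a separable first-order ODE; solving with the initial condition $I(0) = \int_{-\infty}^{\infty} 6 e^{- \frac{u^{2}}{3}}\,du = 6 \sqrt{3} \sqrt{\pi}$ gives
$$I(b) = 6 \sqrt{3} \sqrt{\pi} e^{- \frac{3 b^{2}}{4}}.$$

Setting $b = \frac{4}{5}$:
$$I = \frac{6 \sqrt{3} \sqrt{\pi}}{e^{\frac{12}{25}}}.$$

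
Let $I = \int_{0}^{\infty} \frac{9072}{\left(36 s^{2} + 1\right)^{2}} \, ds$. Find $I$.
$378 \pi$

Recall the elementary integral
$$J(a) = \int_{0}^{\infty} \frac{7}{a^{2} + s^{2}} \, ds = \frac{7 \pi}{2 a}.$$

Differentiating under the integral sign with respect to $a$,
$$\frac{dJ}{da} = \int_{0}^{\infty} - \frac{14 a}{\left(a^{2} + s^{2}\right)^{2}} \, ds = - \frac{7 \pi}{2 a^{2}},$$
so $\int_{0}^{\infty} \frac{7}{\left(a^{2} + s^{2}\right)^{2}} \, ds = \frac{7 \pi}{4 a^{3}}$.

Setting $a = \frac{1}{6}$:
$$I = 378 \pi.$$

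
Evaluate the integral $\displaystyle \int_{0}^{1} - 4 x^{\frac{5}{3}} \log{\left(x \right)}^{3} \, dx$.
$\frac{243}{512}$

Consider the simpler parametrised integral
$$J(a) = \int_{0}^{1} - 4 x^{a} \, dx = - \frac{4}{a + 1}.$$

Differentiating under the integral sign brings down a factor of $\ln x$:
$$\frac{dJ}{da} = \int_{0}^{1} - 4 x^{a} \log{\left(x \right)} \, dx = \frac{4}{\left(a + 1\right)^{2}}.$$

Repeating $3$ times in total — each differentiation brings down another $\ln x$ — gives
$$\frac{d^{3}J}{da^{3}} = \int_{0}^{1} - 4 x^{a} \log{\left(x \right)}^{3} \, dx = \frac{24}{\left(a + 1\right)^{4}},$$
and the integrand here is exactly the target integrand, so $I = \frac{24}{\left(a + 1\right)^{4}}$.

Setting $a = \frac{5}{3}$:
$$I = \frac{243}{512}.$$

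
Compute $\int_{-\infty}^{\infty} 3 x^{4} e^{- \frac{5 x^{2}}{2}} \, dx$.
$\frac{9 \sqrt{10} \sqrt{\pi}}{125}$

Start from the elementary integral
$$J(a) = \int_{-\infty}^{\infty} 3 e^{- a x^{2}} \, dx = \frac{3 \sqrt{\pi}}{\sqrt{a}}.$$

Differentiating under the integral sign brings down a factor of $(-x^2)$:
$$\frac{dJ}{da} = \int_{-\infty}^{\infty} - 3 x^{2} e^{- a x^{2}} \, dx = - \frac{3 \sqrt{\pi}}{2 a^{\frac{3}{2}}}.$$

Repeating twice in total — each differentiation brings down another $(-x^2)$ — gives
$$\frac{d^{2}J}{da^{2}} = \int_{-\infty}^{\infty} 3 x^{4} e^{- a x^{2}} \, dx = \frac{9 \sqrt{\pi}}{4 a^{\frac{5}{2}}},$$
and the integrand here is exactly the target integrand, so $I = \frac{9 \sqrt{\pi}}{4 a^{\frac{5}{2}}}$.

Setting $a = \frac{5}{2}$:
$$I = \frac{9 \sqrt{10} \sqrt{\pi}}{125}.$$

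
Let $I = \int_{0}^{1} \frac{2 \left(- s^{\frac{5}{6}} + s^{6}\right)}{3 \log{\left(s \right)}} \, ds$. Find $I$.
$- \frac{2 \log{\left(11 \right)}}{3} + \frac{2 \log{\left(42 \right)}}{3}$

Replace the exponent $6$ by a parameter $a$: let $I(a) = \int_{0}^{1} \frac{2 \left(- s^{\frac{5}{6}} + s^{a}\right)}{3 \log{\left(s \right)}} \, ds$.

Since $\dfrac{\partial}{\partial a}\,s^{a} = s^{a} \ln s$, the $\ln s$ in the denominator cancels and
$$\frac{dI}{da} = \int_{0}^{1} \frac{2}{3} s^{a} \, ds = \frac{2}{3} \left[\frac{s^{a+1}}{a+1}\right]_0^1 = \frac{2}{3 \left(a + 1\right)}.$$

Integrating with respect to $a$ gives $I(a) = \log{\left(\frac{\sqrt[3]{11} \cdot 6^{\frac{2}{3}} \left(a + 1\right)^{\frac{2}{3}}}{11} \right)} + C$.

At $a = \frac{5}{6}$ the integrand is identically $0$, so $I(\frac{5}{6}) = 0$. The closed form gives $0$, hence $C = 0$.

Setting $a = 6$:
$$I = - \frac{2 \log{\left(11 \right)}}{3} + \frac{2 \log{\left(42 \right)}}{3}.$$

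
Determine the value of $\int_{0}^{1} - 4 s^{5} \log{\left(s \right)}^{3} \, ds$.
$\frac{1}{54}$

Start from the elementary integral
$$J(a) = \int_{0}^{1} - 4 s^{a} \, ds = - \frac{4}{a + 1}.$$

Differentiating under the integral sign brings down a factor of $\ln s$:
$$\frac{dJ}{da} = \int_{0}^{1} - 4 s^{a} \log{\left(s \right)} \, ds = \frac{4}{\left(a + 1\right)^{2}}.$$

Repeating $3$ times in total — each differentiation brings down another $\ln s$ — gives
$$\frac{d^{3}J}{da^{3}} = \int_{0}^{1} - 4 s^{a} \log{\left(s \right)}^{3} \, ds = \frac{24}{\left(a + 1\right)^{4}},$$
and the integrand here is exactly the target integrand, so $I = \frac{24}{\left(a + 1\right)^{4}}$.

Setting $a = 5$:
$$I = \frac{1}{54}.$$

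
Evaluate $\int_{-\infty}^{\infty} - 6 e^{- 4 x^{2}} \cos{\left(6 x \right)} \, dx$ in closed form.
$- \frac{3 \sqrt{\pi}}{e^{\frac{9}{4}}}$

Treat the cosine frequency as a parameter and define $I(b) = \int_{-\infty}^{\infty} - 6 e^{- 4 x^{2}} \cos{\left(b x \right)} \, dx$.

Differentiating under the integral sign,
$$I'(b) = \int_{-\infty}^{\infty} 6 x e^{- 4 x^{2}} \sin{\left(b x \right)} \, dx.$$

Integrate $\int_{-\infty}^{\infty} x \sin(b x)\, e^{- 4 x^{2}}\, dx$ by parts with $u = \sin(b x)$ and $dv = x\, e^{- 4 x^{2}}\, dx$, giving $v = - \frac{e^{- 4 x^{2}}}{8}$. The boundary term vanishes and
$$\int_{-\infty}^{\infty} x \sin(b x)\, e^{- 4 x^{2}}\, dx = \frac{b}{8} \int_{-\infty}^{\infty} \cos(b x)\, e^{- 4 x^{2}}\, dx,$$
so $I'(b) = - \frac{b}{8}\, I(b)$.

This is a separable first-order ODE; solving with the initial condition $I(0) = \int_{-\infty}^{\infty} - 6 e^{- 4 x^{2}}\,dx = - 3 \sqrt{\pi}$ gives
$$I(b) = - 3 \sqrt{\pi} e^{- \frac{b^{2}}{16}}.$$

Setting $b = 6$:
$$I = - \frac{3 \sqrt{\pi}}{e^{\frac{9}{4}}}.$$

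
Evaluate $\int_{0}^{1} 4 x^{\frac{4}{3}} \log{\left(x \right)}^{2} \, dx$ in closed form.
$\frac{216}{343}$

Start from the elementary integral
$$J(a) = \int_{0}^{1} 4 x^{a} \, dx = \frac{4}{a + 1}.$$

Differentiating under the integral sign brings down a factor of $\ln x$:
$$\frac{dJ}{da} = \int_{0}^{1} 4 x^{a} \log{\left(x \right)} \, dx = - \frac{4}{\left(a + 1\right)^{2}}.$$

Repeating twice in total — each differentiation brings down another $\ln x$ — gives
$$\frac{d^{2}J}{da^{2}} = \int_{0}^{1} 4 x^{a} \log{\left(x \right)}^{2} \, dx = \frac{8}{\left(a + 1\right)^{3}},$$
and the integrand here is exactly the target integrand, so $I = \frac{8}{\left(a + 1\right)^{3}}$.

Setting $a = \frac{4}{3}$:
$$I = \frac{216}{343}.$$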